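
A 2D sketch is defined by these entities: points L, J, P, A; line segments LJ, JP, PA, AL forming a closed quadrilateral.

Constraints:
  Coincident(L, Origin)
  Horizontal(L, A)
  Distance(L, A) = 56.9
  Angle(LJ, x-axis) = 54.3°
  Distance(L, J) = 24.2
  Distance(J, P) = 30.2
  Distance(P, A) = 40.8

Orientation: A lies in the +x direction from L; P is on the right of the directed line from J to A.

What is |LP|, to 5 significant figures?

20.286

Checks: |JP| = 30.20 ✓; |PA| = 40.80 ✓.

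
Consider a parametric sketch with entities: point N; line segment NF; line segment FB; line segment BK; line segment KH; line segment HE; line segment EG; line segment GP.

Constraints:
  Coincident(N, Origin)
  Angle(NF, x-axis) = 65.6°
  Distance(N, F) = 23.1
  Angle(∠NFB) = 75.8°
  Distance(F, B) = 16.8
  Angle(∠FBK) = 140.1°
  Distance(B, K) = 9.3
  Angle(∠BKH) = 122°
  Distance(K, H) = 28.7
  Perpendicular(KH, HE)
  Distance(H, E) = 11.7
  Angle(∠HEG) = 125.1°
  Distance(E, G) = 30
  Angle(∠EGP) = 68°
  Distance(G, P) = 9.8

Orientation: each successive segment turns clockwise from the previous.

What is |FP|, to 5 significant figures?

6.8536

N is at the origin; NF runs at 65.6° with length 23.1, so F = (9.5427, 21.037). ∠NFB = 75.8° gives FB at -38.600° from the x-axis; with |FB| = 16.8, B = (22.672, 10.556). ∠FBK = 140.1° gives BK at -78.500° from the x-axis; with |BK| = 9.3, K = (24.526, 1.4423). ∠BKH = 122.0° gives KH at -136.50° from the x-axis; with |KH| = 28.7, H = (3.7081, -18.313). KH ⟂ HE, so HE runs at 133.50°; with |HE| = 11.7, E = (-4.3456, -9.8266). ∠HEG = 125.1° gives EG at 78.600° from the x-axis; with |EG| = 30.0, G = (1.5841, 19.582). ∠EGP = 68.0° gives GP at -33.400° from the x-axis; with |GP| = 9.8, P = (9.7656, 14.187). Then |FP| = |P − F| = 6.8536.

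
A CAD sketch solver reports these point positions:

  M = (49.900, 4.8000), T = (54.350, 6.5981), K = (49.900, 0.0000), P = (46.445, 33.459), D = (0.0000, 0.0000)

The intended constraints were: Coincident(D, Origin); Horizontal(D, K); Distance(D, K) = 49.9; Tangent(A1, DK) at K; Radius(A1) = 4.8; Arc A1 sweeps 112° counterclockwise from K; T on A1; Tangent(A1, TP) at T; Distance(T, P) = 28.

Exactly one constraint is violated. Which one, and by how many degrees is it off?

Tangent(A1, TP) at T — off by 5.60°.

D = (0.00, 0.00) ✓; D.y = 0.00, K.y = 0.00 ✓; |DK| = 49.90 ✓; ∠(MK, KD) = 90.00° ✓; |MK| = 4.800 ✓; bearing(M→T) − bearing(M→K) = 112.0° ✓; |MT| = 4.800 ✓; ∠(MT, TP) = 95.60° ✗; |TP| = 28.00 ✓.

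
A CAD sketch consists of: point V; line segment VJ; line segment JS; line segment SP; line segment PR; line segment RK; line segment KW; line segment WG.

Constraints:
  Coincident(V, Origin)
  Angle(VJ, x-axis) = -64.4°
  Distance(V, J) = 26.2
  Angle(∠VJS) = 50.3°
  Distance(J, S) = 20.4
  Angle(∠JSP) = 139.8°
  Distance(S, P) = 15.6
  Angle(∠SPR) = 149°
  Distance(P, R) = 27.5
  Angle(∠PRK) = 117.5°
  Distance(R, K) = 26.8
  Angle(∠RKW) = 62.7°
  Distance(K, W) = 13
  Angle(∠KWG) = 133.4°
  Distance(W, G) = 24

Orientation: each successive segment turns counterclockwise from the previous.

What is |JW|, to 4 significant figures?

46.95

∠PRK = 117.5° gives RK at -161.0° from the x-axis; with |RK| = 26.8, K = (-29.61, 20.14). ∠RKW = 62.7° gives KW at -43.70° from the x-axis; with |KW| = 13.0, W = (-20.21, 11.16). Then |JW| = |W − J| = 46.95.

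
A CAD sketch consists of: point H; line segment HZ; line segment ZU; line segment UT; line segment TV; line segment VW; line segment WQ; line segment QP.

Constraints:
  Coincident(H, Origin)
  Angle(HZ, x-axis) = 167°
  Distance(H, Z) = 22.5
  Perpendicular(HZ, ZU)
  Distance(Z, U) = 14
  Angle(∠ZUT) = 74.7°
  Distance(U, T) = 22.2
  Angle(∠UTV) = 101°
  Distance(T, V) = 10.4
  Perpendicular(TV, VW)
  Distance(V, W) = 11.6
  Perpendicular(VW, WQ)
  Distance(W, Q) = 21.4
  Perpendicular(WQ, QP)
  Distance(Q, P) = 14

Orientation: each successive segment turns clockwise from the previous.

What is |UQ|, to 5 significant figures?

12.232

TV ⟂ VW, so VW runs at 162.70°; with |VW| = 11.6, W = (-13.395, 1.6979). The perpendicularity gives WQ at right angles to VW, so WQ runs at 72.700°; with |WQ| = 21.4, Q = (-7.0315, 22.130). Then |UQ| = |Q − U| = 12.232.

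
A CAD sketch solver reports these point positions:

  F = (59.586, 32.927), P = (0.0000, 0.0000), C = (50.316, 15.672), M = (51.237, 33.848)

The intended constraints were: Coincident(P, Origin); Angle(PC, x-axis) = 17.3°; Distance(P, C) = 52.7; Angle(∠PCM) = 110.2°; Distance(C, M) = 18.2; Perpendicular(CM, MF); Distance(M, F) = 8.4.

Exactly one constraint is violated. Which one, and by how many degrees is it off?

Perpendicular(CM, MF) — off by 3.39°.

P = (0.00, 0.00) ✓; PC at 17.30° ✓; |PC| = 52.70 ✓; ∠PCM = 110.2° ✓; |CM| = 18.20 ✓; ∠(CM, MF) = 93.39° ✗; |MF| = 8.400 ✓.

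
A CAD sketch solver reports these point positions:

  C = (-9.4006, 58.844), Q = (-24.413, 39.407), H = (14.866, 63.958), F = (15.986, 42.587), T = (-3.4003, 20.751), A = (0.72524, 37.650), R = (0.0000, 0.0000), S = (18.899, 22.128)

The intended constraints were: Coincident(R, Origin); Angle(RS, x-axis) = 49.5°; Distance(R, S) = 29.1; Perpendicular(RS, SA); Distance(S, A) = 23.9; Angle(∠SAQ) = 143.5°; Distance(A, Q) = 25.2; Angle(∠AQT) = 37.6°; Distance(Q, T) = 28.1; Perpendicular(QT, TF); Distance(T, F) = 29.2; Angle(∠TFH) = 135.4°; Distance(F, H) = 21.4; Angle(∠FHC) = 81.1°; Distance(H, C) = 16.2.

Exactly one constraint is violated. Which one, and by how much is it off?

Distance(H, C) = 16.2 — off by 8.60.

R = (0.00, 0.00) ✓; RS at 49.50° ✓; |RS| = 29.10 ✓; ∠(RS, SA) = 90.00° ✓; |SA| = 23.90 ✓; ∠SAQ = 143.5° ✓; |AQ| = 25.20 ✓; ∠AQT = 37.60° ✓; |QT| = 28.10 ✓; ∠(QT, TF) = 90.00° ✓; |TF| = 29.20 ✓; ∠TFH = 135.4° ✓; |FH| = 21.40 ✓; ∠FHC = 81.10° ✓; |HC| = 24.80 ✗.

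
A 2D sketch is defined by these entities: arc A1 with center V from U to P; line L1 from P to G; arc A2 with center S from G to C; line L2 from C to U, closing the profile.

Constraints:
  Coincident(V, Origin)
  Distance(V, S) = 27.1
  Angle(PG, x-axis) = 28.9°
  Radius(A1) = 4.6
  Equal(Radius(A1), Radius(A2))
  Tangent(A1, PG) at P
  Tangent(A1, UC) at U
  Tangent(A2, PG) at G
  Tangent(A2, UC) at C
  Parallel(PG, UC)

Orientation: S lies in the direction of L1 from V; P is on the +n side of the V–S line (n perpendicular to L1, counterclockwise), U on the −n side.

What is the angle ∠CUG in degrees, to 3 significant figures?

18.8°

The slot axis is L1's direction at 28.9°, so u = (cos 28.9°, sin 28.9°) = (0.875, 0.483) and n = (−sin 28.9°, cos 28.9°) = (-0.483, 0.875). V is at the origin and S lies 27.1 along u from V, so S = 27.1·u = (23.7, 13.1). Tangency of A1 to both parallel lines with radius 4.6 puts P and U at V ± 4.6·n: P = (-2.22, 4.03), U = (2.22, -4.03). Equal radii place G and C the same way about S: G = S + 4.6·n = (21.5, 17.1), C = S − 4.6·n = (25.9, 9.07). Then cos ∠CUG = UC·UG / (|UC||UG|), giving 18.8°.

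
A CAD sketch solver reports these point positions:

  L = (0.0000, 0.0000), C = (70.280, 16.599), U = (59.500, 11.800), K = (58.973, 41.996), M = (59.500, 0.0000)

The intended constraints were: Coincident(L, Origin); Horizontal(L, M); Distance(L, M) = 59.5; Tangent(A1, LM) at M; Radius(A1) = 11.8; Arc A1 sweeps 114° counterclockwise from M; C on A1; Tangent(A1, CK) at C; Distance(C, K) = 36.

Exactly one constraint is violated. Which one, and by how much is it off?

Distance(C, K) = 36 — off by 8.20.

L = (0.00, 0.00) ✓; L.y = 0.00, M.y = 0.00 ✓; |LM| = 59.50 ✓; ∠(UM, ML) = 90.00° ✓; |UM| = 11.80 ✓; bearing(U→C) − bearing(U→M) = 114.0° ✓; |UC| = 11.80 ✓; ∠(UC, CK) = 90.00° ✓; |CK| = 27.80 ✗.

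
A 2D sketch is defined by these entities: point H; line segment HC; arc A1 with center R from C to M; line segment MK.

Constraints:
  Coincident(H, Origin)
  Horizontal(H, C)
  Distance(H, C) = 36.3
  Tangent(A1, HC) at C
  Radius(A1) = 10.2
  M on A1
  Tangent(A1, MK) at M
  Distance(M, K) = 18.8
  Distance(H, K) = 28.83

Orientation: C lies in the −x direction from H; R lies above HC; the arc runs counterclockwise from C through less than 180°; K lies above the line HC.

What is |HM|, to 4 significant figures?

27.81

H is at the origin; H and C share the same y with |HC| = 36.3 and C on the −x side, so C = (-36.30, 0.000). A1 meets HC tangentially, so RC is at right angles to HC, so R = C + (0, 10.2) = (-36.30, 10.20). Since RM ⟂ MK (tangency), |RK| = √(10.2² + 18.8²) = 21.39 regardless of where M sits on A1. So K lies on both circle(H, 28.83) and circle(R, 21.39); the above-HC intersection is K = (-18.52, 22.09). M is the foot of the tangent from K: M = (-27.27, 5.453).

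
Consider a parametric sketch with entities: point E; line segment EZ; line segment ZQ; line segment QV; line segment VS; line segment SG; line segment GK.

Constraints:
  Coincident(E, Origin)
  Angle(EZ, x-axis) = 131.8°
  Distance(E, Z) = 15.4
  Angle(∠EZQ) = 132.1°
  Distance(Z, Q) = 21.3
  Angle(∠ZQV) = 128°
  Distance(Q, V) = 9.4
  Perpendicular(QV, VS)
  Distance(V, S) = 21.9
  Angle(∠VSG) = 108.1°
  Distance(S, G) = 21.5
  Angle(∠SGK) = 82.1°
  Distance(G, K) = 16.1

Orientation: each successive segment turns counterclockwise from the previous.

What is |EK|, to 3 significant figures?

19.5

∠VSG = 108.1° gives SG at 33.6° from the x-axis; with |SG| = 21.5, G = (-2.30, 2.54). ∠SGK = 82.1° gives GK at 132° from the x-axis; with |GK| = 16.1, K = (-13.0, 14.6). Then |EK| = |K − E| = 19.5.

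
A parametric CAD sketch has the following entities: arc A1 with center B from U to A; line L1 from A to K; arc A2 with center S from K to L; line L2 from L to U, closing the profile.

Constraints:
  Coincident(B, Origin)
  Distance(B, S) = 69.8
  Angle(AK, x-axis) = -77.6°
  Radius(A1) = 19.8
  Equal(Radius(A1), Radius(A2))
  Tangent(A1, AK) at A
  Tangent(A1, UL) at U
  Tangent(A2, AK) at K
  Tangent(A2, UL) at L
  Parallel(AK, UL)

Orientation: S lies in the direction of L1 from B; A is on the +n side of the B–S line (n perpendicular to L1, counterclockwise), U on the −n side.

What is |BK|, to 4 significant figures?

72.55

Tangency of A1 to both parallel lines with radius 19.8 puts A and U at B ± 19.8·n: A = (19.34, 4.252), U = (-19.34, -4.252). Equal radii place K and L the same way about S: K = S + 19.8·n = (34.33, -63.92), L = S − 19.8·n = (-4.350, -72.42). Then |BK| = |K − B| = 72.55.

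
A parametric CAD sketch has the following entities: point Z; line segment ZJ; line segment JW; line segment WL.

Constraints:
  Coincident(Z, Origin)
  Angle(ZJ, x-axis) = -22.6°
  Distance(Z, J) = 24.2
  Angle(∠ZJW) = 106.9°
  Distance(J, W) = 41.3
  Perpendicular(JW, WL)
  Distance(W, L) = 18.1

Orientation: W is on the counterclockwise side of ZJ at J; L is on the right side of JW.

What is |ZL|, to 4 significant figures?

63.55

∠ZJW = 106.9°, so JW runs at -22.6° + (180° − 106.9°) = 50.50° from the x-axis; with |JW| = 41.3, W = J + 41.3·(cos 50.50°, sin 50.50°) = (48.61, 22.57). JW ⟂ WL; with |WL| = 18.1 on the right of JW, L = W + 18.1·(0.7716, -0.6361) = (62.58, 11.06). Then |ZL| = |L − Z| = 63.55.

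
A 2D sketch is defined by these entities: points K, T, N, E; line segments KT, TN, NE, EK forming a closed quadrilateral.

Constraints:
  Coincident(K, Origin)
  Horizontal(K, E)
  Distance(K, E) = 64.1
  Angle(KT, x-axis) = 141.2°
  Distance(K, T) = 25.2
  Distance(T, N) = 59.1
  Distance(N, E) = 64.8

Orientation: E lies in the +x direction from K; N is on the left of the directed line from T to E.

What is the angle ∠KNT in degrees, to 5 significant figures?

24.635°

Checks: |TN| = 59.10 ✓; |NE| = 64.80 ✓.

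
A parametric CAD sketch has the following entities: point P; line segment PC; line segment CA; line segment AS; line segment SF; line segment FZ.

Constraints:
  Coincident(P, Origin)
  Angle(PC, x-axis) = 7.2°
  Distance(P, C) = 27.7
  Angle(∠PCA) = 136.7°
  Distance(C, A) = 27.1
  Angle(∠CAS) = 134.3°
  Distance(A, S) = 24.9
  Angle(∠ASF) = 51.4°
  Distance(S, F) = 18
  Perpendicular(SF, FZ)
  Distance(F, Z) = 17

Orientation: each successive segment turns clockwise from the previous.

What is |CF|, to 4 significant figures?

33.03

P is at the origin; PC runs at 7.2° with length 27.7, so C = (27.48, 3.472). ∠PCA = 136.7° gives CA at -36.10° from the x-axis; with |CA| = 27.1, A = (49.38, -12.50). ∠CAS = 134.3° gives AS at -81.80° from the x-axis; with |AS| = 24.9, S = (52.93, -37.14). ∠ASF = 51.4° gives SF at 149.6° from the x-axis; with |SF| = 18.0, F = (37.40, -28.03). Then |CF| = |F − C| = 33.03.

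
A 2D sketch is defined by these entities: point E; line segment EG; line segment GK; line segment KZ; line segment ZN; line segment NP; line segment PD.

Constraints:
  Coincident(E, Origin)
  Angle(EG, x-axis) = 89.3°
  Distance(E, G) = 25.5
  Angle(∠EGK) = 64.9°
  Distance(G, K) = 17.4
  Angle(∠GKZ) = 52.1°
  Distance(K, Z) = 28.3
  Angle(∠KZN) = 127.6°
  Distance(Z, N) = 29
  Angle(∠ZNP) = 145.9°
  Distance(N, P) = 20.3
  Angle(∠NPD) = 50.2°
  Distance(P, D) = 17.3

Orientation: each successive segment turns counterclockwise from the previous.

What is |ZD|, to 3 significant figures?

33.4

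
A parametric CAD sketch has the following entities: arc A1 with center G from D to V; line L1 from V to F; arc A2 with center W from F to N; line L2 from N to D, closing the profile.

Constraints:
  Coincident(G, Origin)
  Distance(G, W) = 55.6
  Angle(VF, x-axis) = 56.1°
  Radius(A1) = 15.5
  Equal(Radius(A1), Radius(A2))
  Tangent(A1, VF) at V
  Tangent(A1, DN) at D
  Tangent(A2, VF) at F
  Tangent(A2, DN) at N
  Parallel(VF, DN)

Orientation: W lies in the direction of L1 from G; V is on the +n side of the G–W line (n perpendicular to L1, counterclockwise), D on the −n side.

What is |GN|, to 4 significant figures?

57.72

The slot axis is L1's direction at 56.1°, so u = (cos 56.1°, sin 56.1°) = (0.5577, 0.8300) and n = (−sin 56.1°, cos 56.1°) = (-0.8300, 0.5577). G is at the origin and W lies 55.6 along u from G, so W = 55.6·u = (31.01, 46.15). Tangency of A1 to both parallel lines with radius 15.5 puts V and D at G ± 15.5·n: V = (-12.87, 8.645), D = (12.87, -8.645). Equal radii place F and N the same way about W: F = W + 15.5·n = (18.15, 54.79), N = W − 15.5·n = (43.88, 37.50). Then |GN| = |N − G| = 57.72.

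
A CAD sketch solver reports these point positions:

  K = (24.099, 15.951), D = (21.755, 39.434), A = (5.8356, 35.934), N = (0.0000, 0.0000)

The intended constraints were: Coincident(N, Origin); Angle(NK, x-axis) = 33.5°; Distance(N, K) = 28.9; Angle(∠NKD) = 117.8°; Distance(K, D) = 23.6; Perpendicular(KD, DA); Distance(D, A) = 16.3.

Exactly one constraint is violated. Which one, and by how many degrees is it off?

Perpendicular(KD, DA) — off by 6.70°.

N = (0.00, 0.00) ✓; NK at 33.50° ✓; |NK| = 28.90 ✓; ∠NKD = 117.8° ✓; |KD| = 23.60 ✓; ∠(KD, DA) = 96.70° ✗; |DA| = 16.30 ✓.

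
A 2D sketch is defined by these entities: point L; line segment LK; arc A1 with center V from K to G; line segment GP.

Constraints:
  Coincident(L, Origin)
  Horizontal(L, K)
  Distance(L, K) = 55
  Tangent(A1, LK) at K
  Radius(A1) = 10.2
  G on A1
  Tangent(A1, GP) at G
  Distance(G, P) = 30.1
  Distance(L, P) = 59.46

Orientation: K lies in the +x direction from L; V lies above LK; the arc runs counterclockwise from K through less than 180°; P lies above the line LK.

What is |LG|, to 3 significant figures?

65.1

L is at the origin; LK is horizontal with |LK| = 55.0 and K on the +x side, so K = (55.0, 0.00). Tangency of A1 to LK means the radius VK is perpendicular to LK, so V = K + (0, 10.2) = (55.0, 10.2). Since VG ⟂ GP (tangency), |VP| = √(10.2² + 30.1²) = 31.8 regardless of where G sits on A1. So P lies on both circle(L, 59.46) and circle(V, 31.8); the above-LK intersection is P = (44.0, 40.0). G is the foot of the tangent from P: G = (62.9, 16.6).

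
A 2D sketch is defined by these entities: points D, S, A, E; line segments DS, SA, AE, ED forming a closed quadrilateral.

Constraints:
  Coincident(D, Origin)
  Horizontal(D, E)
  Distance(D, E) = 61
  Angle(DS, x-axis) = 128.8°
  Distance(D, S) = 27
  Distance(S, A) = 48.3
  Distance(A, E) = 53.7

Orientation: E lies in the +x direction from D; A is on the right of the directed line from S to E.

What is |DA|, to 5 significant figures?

21.450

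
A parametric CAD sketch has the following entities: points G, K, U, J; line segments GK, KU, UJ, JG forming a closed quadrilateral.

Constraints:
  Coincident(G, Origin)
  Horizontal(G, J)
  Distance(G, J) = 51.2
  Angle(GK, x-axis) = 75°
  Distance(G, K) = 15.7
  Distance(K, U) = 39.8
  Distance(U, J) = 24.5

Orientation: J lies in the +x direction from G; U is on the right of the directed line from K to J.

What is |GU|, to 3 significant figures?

34.1

G is at the origin; G and J share the same y with |GJ| = 51.2 and J in +x, so J = (51.2, 0). GK runs at 75.0° with |GK| = 15.7, so K = (4.06, 15.2). U is determined by |KU| = 39.8 and |UJ| = 24.5 together: it lies at the intersection of circle(K, 39.8) and circle(J, 24.5). With |KJ| = 49.5, the foot of the radical line on KJ is 34.7 from K and the perpendicular offset is √(39.8² − 34.7²) = 19.5. Taking the right-of-KJ solution: U = (31.1, -14.0).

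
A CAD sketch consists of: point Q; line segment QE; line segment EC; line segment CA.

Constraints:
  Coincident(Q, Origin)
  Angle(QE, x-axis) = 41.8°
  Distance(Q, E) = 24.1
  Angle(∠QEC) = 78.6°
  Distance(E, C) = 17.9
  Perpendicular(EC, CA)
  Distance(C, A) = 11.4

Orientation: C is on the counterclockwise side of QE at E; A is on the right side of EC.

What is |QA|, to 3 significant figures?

37.4

Q is at the origin; QE runs at 41.8° with length 24.1, so E = 24.1·(cos 41.8°, sin 41.8°) = (18.0, 16.1). ∠QEC = 78.6°, so EC runs at 41.8° + (180° − 78.6°) = 143° from the x-axis; with |EC| = 17.9, C = E + 17.9·(cos 143°, sin 143°) = (3.63, 26.8). The perpendicularity gives CA at right angles to EC; with |CA| = 11.4 on the right of EC, A = C + 11.4·(0.599, 0.801) = (10.5, 35.9). Then |QA| = |A − Q| = 37.4.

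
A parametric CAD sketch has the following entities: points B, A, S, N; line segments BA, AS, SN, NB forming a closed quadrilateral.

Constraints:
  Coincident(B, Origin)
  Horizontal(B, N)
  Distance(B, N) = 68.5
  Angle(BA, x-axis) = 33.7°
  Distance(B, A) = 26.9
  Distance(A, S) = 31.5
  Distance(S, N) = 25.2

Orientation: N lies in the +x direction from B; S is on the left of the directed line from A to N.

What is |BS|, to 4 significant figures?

57.13

Checks: |AS| = 31.50 ✓; |SN| = 25.20 ✓.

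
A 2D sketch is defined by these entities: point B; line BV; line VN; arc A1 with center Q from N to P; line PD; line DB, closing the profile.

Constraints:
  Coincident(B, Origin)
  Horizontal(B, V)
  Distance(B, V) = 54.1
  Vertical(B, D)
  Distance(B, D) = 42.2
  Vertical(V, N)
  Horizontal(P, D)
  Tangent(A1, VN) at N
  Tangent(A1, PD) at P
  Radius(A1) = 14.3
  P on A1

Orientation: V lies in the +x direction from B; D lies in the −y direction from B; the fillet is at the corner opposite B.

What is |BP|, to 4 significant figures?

58.01

B is at the origin; B and V share the same y with |BV| = 54.1 and V on the +x side, so V = (54.10, 0.000). BD is vertical with |BD| = 42.2 and D on the −y side, so D = (0.000, -42.20). The virtual corner opposite B is at (54.10, -42.20). Since A1 is tangent to VN there, QN ⟂ VN and A1 meets PD tangentially, so QP is at right angles to PD, with radius 14.3, so the center Q sits 14.3 in from both sides at Q = (39.80, -27.90). That places the tangent points at N = (54.10, -27.90) on VN and P = (39.80, -42.20) on PD. Then |BP| = |P − B| = 58.01.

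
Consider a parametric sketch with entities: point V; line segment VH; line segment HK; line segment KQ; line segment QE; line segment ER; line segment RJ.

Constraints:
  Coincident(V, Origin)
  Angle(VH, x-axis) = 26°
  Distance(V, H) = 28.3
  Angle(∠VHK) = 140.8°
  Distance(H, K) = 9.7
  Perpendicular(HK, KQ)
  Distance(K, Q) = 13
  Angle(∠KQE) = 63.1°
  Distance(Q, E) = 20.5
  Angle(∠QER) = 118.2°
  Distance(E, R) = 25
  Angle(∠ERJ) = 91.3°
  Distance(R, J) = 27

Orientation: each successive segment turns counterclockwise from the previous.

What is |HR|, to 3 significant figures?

23.2

V is at the origin; VH runs at 26.0° with length 28.3, so H = (25.4, 12.4). ∠VHK = 140.8° gives HK at 65.2° from the x-axis; with |HK| = 9.7, K = (29.5, 21.2). The perpendicularity gives KQ at right angles to HK, so KQ runs at 155°; with |KQ| = 13.0, Q = (17.7, 26.7). ∠KQE = 63.1° gives QE at -87.9° from the x-axis; with |QE| = 20.5, E = (18.5, 6.18). ∠QER = 118.2° gives ER at -26.1° from the x-axis; with |ER| = 25.0, R = (40.9, -4.82). Then |HR| = |R − H| = 23.2.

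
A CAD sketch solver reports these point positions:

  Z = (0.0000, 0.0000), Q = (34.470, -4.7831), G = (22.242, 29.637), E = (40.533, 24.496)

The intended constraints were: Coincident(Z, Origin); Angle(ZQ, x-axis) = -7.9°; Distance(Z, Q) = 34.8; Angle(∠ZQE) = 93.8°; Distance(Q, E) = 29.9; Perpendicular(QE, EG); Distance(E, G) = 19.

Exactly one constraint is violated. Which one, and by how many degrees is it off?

Perpendicular(QE, EG) — off by 4.00°.

Z = (0.00, 0.00) ✓; ZQ at -7.900° ✓; |ZQ| = 34.80 ✓; ∠ZQE = 93.80° ✓; |QE| = 29.90 ✓; ∠(QE, EG) = 86.00° ✗; |EG| = 19.00 ✓.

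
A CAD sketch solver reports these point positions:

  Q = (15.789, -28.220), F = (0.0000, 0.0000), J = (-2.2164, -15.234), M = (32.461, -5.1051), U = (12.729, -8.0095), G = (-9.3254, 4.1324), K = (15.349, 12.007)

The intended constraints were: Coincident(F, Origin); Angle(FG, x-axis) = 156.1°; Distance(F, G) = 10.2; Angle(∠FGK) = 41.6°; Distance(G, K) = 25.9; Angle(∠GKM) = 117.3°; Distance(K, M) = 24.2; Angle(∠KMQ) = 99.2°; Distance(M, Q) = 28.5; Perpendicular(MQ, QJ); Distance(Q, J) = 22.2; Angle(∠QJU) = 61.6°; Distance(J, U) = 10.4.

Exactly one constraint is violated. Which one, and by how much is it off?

Distance(J, U) = 10.4 — off by 6.20.

F = (0.00, 0.00) ✓; FG at 156.1° ✓; |FG| = 10.20 ✓; ∠FGK = 41.60° ✓; |GK| = 25.90 ✓; ∠GKM = 117.3° ✓; |KM| = 24.20 ✓; ∠KMQ = 99.20° ✓; |MQ| = 28.50 ✓; ∠(MQ, QJ) = 90.00° ✓; |QJ| = 22.20 ✓; ∠QJU = 61.60° ✓; |JU| = 16.60 ✗.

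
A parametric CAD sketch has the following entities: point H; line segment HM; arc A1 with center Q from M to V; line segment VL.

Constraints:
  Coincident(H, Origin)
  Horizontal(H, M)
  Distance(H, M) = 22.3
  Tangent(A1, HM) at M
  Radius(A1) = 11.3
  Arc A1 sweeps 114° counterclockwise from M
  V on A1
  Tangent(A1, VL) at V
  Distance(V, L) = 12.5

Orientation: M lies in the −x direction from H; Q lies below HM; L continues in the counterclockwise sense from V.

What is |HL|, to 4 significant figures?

38.79

H is at the origin; H and M share the same y with |HM| = 22.3 and M on the −x side, so M = (-22.30, 0.000). Since A1 is tangent to HM there, QM ⟂ HM, so Q = M + (0, -11.3) = (-22.30, -11.30). On A1, M sits at bearing 90° from Q; a 114° counterclockwise sweep puts V at bearing 204°, so V = Q + 11.3·(cos 204°, sin 204°) = (-32.62, -15.90). The tangent condition forces QV to be normal to VL, so VL runs along (−sin 204°, cos 204°); with |VL| = 12.5, L = (-27.54, -27.32). Then |HL| = |L − H| = 38.79.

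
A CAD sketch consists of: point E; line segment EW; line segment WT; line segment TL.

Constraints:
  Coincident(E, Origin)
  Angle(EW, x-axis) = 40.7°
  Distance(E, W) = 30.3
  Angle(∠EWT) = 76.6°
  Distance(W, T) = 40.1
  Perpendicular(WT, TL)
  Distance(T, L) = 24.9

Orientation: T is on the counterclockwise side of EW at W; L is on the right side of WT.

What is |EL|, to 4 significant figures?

63.65

∠EWT = 76.6°, so WT runs at 40.7° + (180° − 76.6°) = 144.1° from the x-axis; with |WT| = 40.1, T = W + 40.1·(cos 144.1°, sin 144.1°) = (-9.511, 43.27). The perpendicularity gives TL at right angles to WT; with |TL| = 24.9 on the right of WT, L = T + 24.9·(0.5864, 0.8100) = (5.089, 63.44). Then |EL| = |L − E| = 63.65.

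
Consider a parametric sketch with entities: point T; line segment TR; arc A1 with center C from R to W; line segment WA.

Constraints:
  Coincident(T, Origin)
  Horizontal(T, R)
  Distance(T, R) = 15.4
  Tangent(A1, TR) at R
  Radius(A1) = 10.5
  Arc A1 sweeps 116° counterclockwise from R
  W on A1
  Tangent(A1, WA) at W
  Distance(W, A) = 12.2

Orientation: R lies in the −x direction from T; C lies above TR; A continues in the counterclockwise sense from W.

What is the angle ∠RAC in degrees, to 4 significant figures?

5.802°

T is at the origin; T and R share the same y with |TR| = 15.4 and R on the −x side, so R = (-15.40, 0.000). Since A1 is tangent to TR there, CR ⟂ TR, so C = R + (0, 10.5) = (-15.40, 10.50). On A1, R sits at bearing -90° from C; a 116° counterclockwise sweep puts W at bearing 26°, so W = C + 10.5·(cos 26°, sin 26°) = (-5.963, 15.10). Since A1 is tangent to WA there, CW ⟂ WA, so WA runs along (−sin 26°, cos 26°); with |WA| = 12.2, A = (-11.31, 26.07). Then cos ∠RAC = AR·AC / (|AR||AC|), giving 5.802°.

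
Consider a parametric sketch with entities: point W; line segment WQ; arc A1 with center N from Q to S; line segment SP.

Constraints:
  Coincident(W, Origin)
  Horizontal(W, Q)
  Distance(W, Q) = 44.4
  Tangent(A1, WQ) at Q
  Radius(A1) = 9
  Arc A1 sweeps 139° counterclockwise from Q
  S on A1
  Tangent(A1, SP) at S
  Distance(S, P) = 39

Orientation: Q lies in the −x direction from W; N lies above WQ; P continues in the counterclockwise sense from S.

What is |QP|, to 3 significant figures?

47.6

W is at the origin; WQ is horizontal with |WQ| = 44.4 and Q on the −x side, so Q = (-44.4, 0.00). Tangency of A1 to WQ means the radius NQ is perpendicular to WQ, so N = Q + (0, 9) = (-44.4, 9.00). On A1, Q sits at bearing -90° from N; a 139° counterclockwise sweep puts S at bearing 49°, so S = N + 9.0·(cos 49°, sin 49°) = (-38.5, 15.8). Since A1 is tangent to SP there, NS ⟂ SP, so SP runs along (−sin 49°, cos 49°); with |SP| = 39.0, P = (-67.9, 41.4). Then |QP| = |P − Q| = 47.6.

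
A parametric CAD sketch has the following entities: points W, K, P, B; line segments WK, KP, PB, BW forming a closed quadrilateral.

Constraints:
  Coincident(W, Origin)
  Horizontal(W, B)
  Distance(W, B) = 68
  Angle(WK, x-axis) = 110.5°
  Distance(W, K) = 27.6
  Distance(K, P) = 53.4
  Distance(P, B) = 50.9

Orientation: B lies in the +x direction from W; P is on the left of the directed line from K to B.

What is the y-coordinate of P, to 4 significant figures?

43.07

W is at the origin; WB is horizontal with |WB| = 68.0 and B in +x, so B = (68.0, 0). WK runs at 110.5° with |WK| = 27.6, so K = (-9.666, 25.85). P is determined by |KP| = 53.4 and |PB| = 50.9 together: it lies at the intersection of circle(K, 53.4) and circle(B, 50.9). With |KB| = 81.86, the foot of the radical line on KB is 42.52 from K and the perpendicular offset is √(53.4² − 42.52²) = 32.30. Taking the left-of-KB solution: P = (40.88, 43.07).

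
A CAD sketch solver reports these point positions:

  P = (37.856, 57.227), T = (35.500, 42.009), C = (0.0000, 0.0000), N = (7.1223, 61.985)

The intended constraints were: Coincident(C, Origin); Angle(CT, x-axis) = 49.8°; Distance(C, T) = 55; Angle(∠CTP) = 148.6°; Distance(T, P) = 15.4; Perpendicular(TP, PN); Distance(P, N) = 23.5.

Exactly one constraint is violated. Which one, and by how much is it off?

Distance(P, N) = 23.5 — off by 7.60.

C = (0.00, 0.00) ✓; CT at 49.80° ✓; |CT| = 55.00 ✓; ∠CTP = 148.6° ✓; |TP| = 15.40 ✓; ∠(TP, PN) = 90.00° ✓; |PN| = 31.10 ✗.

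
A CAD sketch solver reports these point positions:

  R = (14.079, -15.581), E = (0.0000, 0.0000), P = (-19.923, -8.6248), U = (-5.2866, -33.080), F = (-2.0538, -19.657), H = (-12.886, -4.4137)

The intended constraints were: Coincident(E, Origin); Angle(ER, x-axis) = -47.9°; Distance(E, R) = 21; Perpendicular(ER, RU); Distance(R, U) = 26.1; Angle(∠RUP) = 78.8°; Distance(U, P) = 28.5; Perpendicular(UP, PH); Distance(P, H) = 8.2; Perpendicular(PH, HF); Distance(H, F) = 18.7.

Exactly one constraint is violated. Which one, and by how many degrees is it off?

Perpendicular(PH, HF) — off by 4.50°.

E = (0.00, 0.00) ✓; ER at -47.90° ✓; |ER| = 21.00 ✓; ∠(ER, RU) = 90.00° ✓; |RU| = 26.10 ✓; ∠RUP = 78.80° ✓; |UP| = 28.50 ✓; ∠(UP, PH) = 90.00° ✓; |PH| = 8.201 ✓; ∠(PH, HF) = 85.50° ✗; |HF| = 18.70 ✓.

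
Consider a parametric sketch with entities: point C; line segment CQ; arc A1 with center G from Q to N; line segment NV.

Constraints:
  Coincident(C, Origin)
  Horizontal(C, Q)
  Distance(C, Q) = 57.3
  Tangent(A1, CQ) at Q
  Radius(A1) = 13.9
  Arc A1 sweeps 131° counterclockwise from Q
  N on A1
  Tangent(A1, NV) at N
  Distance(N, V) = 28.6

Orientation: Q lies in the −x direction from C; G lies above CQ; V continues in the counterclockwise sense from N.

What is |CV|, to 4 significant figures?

79.31

On A1, Q sits at bearing -90° from G; a 131° counterclockwise sweep puts N at bearing 41°, so N = G + 13.9·(cos 41°, sin 41°) = (-46.81, 23.02). A1 meets NV tangentially, so GN is at right angles to NV, so NV runs along (−sin 41°, cos 41°); with |NV| = 28.6, V = (-65.57, 44.60). Then |CV| = |V − C| = 79.31.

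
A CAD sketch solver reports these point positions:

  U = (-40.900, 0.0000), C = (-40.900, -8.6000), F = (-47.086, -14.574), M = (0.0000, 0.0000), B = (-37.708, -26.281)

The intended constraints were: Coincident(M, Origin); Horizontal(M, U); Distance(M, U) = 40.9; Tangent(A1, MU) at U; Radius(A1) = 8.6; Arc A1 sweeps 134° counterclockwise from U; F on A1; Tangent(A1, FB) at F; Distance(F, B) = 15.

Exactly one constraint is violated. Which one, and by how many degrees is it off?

Tangent(A1, FB) at F — off by 5.30°.

M = (0.00, 0.00) ✓; M.y = 0.00, U.y = 0.00 ✓; |MU| = 40.90 ✓; ∠(CU, UM) = 90.00° ✓; |CU| = 8.600 ✓; bearing(C→F) − bearing(C→U) = 134.0° ✓; |CF| = 8.600 ✓; ∠(CF, FB) = 95.30° ✗; |FB| = 15.00 ✓.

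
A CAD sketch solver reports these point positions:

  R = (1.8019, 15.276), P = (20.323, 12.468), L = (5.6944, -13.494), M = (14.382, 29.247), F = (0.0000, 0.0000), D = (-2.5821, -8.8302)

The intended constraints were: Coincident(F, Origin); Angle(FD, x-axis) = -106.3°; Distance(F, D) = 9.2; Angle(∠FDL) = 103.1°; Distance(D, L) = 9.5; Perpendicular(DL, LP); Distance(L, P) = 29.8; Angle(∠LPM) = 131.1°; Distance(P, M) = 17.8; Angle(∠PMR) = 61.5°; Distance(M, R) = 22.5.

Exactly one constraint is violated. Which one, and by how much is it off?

Distance(M, R) = 22.5 — off by 3.70.

F = (0.00, 0.00) ✓; FD at -106.3° ✓; |FD| = 9.200 ✓; ∠FDL = 103.1° ✓; |DL| = 9.500 ✓; ∠(DL, LP) = 90.00° ✓; |LP| = 29.80 ✓; ∠LPM = 131.1° ✓; |PM| = 17.80 ✓; ∠PMR = 61.50° ✓; |MR| = 18.80 ✗.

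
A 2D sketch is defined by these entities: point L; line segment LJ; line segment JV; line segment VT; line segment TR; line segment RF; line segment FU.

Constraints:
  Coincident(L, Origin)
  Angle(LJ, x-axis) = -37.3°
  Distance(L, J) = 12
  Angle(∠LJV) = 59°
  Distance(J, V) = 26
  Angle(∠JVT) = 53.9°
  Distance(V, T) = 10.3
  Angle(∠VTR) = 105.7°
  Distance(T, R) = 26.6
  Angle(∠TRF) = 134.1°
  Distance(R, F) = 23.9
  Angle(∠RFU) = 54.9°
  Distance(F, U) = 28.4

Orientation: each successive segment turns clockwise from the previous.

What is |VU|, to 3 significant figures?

21.4

L is at the origin; LJ runs at -37.3° with length 12.0, so J = (9.55, -7.27). ∠LJV = 59.0° gives JV at -158° from the x-axis; with |JV| = 26.0, V = (-14.6, -16.9). ∠JVT = 53.9° gives VT at 75.6° from the x-axis; with |VT| = 10.3, T = (-12.1, -6.91). ∠VTR = 105.7° gives TR at 1.30° from the x-axis; with |TR| = 26.6, R = (14.5, -6.31). ∠TRF = 134.1° gives RF at -44.6° from the x-axis; with |RF| = 23.9, F = (31.6, -23.1). ∠RFU = 54.9° gives FU at -170° from the x-axis; with |FU| = 28.4, U = (3.62, -28.2). Then |VU| = |U − V| = 21.4.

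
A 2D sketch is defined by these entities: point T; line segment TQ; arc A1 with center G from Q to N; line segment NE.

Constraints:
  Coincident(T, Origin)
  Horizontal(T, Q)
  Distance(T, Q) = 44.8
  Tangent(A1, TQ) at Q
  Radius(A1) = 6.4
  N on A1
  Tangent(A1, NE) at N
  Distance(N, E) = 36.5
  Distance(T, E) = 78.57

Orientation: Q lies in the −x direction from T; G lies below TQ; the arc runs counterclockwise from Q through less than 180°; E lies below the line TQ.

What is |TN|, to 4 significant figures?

49.97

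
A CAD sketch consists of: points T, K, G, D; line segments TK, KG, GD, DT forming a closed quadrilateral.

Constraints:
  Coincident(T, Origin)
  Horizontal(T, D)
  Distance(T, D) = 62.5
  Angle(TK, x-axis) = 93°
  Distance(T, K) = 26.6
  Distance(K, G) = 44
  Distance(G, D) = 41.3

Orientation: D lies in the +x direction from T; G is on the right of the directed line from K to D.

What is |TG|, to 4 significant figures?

24.80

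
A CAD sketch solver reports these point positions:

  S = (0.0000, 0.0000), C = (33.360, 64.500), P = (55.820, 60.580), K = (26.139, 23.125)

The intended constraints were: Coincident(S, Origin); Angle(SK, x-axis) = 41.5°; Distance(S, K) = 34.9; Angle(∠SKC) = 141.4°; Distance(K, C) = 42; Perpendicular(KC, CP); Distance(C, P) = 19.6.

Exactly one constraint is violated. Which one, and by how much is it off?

Distance(C, P) = 19.6 — off by 3.20.

S = (0.00, 0.00) ✓; SK at 41.50° ✓; |SK| = 34.90 ✓; ∠SKC = 141.4° ✓; |KC| = 42.00 ✓; ∠(KC, CP) = 90.00° ✓; |CP| = 22.80 ✗.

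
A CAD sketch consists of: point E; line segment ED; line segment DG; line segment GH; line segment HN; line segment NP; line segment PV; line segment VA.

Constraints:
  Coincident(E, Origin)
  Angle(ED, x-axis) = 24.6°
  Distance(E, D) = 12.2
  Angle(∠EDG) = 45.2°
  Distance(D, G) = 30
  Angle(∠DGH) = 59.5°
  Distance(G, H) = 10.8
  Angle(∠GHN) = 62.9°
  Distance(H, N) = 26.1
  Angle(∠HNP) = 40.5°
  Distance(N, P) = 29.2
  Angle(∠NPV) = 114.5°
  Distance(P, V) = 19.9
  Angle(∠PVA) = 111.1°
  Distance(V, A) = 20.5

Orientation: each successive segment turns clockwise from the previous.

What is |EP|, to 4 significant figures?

32.48

E is at the origin; ED runs at 24.6° with length 12.2, so D = (11.09, 5.079). ∠EDG = 45.2° gives DG at -110.2° from the x-axis; with |DG| = 30.0, G = (0.7337, -23.08). ∠DGH = 59.5° gives GH at 129.3° from the x-axis; with |GH| = 10.8, H = (-6.107, -14.72). ∠GHN = 62.9° gives HN at 12.20° from the x-axis; with |HN| = 26.1, N = (19.40, -9.203). ∠HNP = 40.5° gives NP at -127.3° from the x-axis; with |NP| = 29.2, P = (1.709, -32.43). Then |EP| = |P − E| = 32.48.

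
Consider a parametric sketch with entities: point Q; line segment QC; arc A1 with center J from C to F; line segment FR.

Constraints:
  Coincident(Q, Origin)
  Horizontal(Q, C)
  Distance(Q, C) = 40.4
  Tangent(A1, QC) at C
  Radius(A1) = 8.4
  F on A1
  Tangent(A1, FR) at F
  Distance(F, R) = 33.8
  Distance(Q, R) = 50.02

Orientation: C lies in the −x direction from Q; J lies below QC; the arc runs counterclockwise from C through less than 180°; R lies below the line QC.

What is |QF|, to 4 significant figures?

49.14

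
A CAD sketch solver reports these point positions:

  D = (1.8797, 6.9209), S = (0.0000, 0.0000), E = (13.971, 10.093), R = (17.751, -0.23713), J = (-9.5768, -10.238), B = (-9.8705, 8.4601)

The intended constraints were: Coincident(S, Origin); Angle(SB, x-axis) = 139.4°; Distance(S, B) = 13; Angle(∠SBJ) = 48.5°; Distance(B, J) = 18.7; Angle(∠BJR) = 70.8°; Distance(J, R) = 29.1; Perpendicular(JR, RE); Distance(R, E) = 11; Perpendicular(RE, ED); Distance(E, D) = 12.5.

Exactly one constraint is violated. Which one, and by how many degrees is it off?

Perpendicular(RE, ED) — off by 5.40°.

S = (0.00, 0.00) ✓; SB at 139.4° ✓; |SB| = 13.00 ✓; ∠SBJ = 48.50° ✓; |BJ| = 18.70 ✓; ∠BJR = 70.80° ✓; |JR| = 29.10 ✓; ∠(JR, RE) = 90.00° ✓; |RE| = 11.00 ✓; ∠(RE, ED) = 84.60° ✗; |ED| = 12.50 ✓.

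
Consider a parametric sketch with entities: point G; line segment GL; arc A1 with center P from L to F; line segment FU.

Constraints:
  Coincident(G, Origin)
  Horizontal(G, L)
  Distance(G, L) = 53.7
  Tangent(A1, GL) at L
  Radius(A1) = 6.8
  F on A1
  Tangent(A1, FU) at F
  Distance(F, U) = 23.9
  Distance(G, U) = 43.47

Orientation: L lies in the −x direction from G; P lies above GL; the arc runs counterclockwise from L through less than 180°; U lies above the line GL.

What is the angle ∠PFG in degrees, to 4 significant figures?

154.8°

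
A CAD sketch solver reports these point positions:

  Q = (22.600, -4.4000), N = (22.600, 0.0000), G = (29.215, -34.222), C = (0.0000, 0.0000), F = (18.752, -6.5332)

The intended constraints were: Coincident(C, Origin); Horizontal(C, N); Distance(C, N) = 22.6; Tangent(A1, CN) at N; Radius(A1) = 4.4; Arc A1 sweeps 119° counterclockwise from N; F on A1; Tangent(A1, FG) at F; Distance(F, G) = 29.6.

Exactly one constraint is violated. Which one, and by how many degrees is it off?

Tangent(A1, FG) at F — off by 8.30°.

C = (0.00, 0.00) ✓; C.y = 0.00, N.y = 0.00 ✓; |CN| = 22.60 ✓; ∠(QN, NC) = 90.00° ✓; |QN| = 4.400 ✓; bearing(Q→F) − bearing(Q→N) = 119.0° ✓; |QF| = 4.400 ✓; ∠(QF, FG) = 98.30° ✗; |FG| = 29.60 ✓.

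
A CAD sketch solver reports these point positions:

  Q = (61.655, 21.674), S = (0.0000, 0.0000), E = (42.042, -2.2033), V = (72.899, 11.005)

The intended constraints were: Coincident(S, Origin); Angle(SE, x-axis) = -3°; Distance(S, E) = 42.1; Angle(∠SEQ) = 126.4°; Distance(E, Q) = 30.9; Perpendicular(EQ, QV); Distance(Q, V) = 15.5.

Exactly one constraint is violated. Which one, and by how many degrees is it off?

Perpendicular(EQ, QV) — off by 4.10°.

S = (0.00, 0.00) ✓; SE at -3.000° ✓; |SE| = 42.10 ✓; ∠SEQ = 126.4° ✓; |EQ| = 30.90 ✓; ∠(EQ, QV) = 94.10° ✗; |QV| = 15.50 ✓.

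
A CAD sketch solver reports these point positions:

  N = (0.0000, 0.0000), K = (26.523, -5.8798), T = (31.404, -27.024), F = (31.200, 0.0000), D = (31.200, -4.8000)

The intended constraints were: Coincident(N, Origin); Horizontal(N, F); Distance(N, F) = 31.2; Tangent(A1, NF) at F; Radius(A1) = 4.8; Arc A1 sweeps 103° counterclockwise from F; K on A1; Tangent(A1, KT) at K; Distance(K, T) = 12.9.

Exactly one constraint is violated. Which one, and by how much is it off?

Distance(K, T) = 12.9 — off by 8.80.

N = (0.00, 0.00) ✓; N.y = 0.00, F.y = 0.00 ✓; |NF| = 31.20 ✓; ∠(DF, FN) = 90.00° ✓; |DF| = 4.800 ✓; bearing(D→K) − bearing(D→F) = 103.0° ✓; |DK| = 4.800 ✓; ∠(DK, KT) = 90.00° ✓; |KT| = 21.70 ✗.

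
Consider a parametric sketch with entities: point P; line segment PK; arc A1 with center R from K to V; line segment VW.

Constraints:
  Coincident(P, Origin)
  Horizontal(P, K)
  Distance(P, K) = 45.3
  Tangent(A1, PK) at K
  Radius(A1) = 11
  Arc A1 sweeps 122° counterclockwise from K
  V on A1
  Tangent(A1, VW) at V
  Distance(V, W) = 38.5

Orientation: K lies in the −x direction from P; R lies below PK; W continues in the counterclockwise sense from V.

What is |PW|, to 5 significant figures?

60.163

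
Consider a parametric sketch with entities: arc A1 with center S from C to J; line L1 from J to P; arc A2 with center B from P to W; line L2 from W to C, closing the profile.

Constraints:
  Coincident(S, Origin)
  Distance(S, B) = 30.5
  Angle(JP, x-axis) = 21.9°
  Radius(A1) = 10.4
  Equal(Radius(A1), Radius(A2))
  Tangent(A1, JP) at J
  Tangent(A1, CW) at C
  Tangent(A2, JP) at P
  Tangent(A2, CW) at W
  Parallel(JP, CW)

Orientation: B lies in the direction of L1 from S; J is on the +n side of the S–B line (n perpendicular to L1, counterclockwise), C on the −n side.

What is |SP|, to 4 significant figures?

32.22

The slot axis is L1's direction at 21.9°, so u = (cos 21.9°, sin 21.9°) = (0.9278, 0.3730) and n = (−sin 21.9°, cos 21.9°) = (-0.3730, 0.9278). S is at the origin and B lies 30.5 along u from S, so B = 30.5·u = (28.30, 11.38). Tangency of A1 to both parallel lines with radius 10.4 puts J and C at S ± 10.4·n: J = (-3.879, 9.649), C = (3.879, -9.649). Equal radii place P and W the same way about B: P = B + 10.4·n = (24.42, 21.03), W = B − 10.4·n = (32.18, 1.727). Then |SP| = |P − S| = 32.22.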